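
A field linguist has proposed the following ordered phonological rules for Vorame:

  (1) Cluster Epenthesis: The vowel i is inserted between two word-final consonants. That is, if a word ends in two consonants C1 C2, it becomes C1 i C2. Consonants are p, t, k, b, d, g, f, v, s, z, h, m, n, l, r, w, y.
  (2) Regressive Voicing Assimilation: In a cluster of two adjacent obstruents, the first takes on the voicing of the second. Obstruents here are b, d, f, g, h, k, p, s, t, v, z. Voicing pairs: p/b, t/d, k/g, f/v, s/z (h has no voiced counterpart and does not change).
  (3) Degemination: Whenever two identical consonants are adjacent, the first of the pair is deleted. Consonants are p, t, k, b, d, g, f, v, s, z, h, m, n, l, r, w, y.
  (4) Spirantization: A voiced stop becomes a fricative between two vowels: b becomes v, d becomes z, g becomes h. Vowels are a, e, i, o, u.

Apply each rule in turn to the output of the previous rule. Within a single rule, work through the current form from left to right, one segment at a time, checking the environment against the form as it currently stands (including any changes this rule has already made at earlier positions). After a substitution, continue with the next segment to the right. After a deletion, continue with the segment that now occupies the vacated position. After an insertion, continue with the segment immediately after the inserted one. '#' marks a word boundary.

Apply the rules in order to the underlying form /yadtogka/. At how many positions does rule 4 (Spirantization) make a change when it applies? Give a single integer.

0

(1) Cluster Epenthesis: no change — [yadtogka]
(2) Regressive Voicing Assimilation: [yadtogka] → [yattokka]
(3) Degemination: [yattokka] → [yatoka]
(4) Spirantization: no change — [yatoka]
Rule 4 changed 0 position(s).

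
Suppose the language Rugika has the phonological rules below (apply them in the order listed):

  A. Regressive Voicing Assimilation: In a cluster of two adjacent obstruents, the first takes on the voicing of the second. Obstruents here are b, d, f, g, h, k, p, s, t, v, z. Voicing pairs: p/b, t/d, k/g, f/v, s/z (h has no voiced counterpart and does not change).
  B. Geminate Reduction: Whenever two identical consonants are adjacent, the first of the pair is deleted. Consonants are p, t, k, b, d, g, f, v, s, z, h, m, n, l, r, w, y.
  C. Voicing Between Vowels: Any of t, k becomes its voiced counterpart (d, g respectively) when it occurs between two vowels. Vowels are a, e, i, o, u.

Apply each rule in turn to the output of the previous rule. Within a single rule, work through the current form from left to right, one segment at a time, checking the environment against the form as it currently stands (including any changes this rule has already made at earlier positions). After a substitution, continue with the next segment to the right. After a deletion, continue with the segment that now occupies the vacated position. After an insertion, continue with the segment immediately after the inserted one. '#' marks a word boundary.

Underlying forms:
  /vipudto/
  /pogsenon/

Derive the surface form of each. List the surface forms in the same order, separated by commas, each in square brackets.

/vipudto/:
  A Regressive Voicing Assimilation: [vipudto] → [viputto]
  B Geminate Reduction: [viputto] → [viputo]
  C Voicing Between Vowels: [viputo] → [vipudo]
/pogsenon/:
  A Regressive Voicing Assimilation: [pogsenon] → [poksenon]
  B Geminate Reduction: no change — [poksenon]
  C Voicing Between Vowels: no change — [poksenon]

[vipudo], [poksenon]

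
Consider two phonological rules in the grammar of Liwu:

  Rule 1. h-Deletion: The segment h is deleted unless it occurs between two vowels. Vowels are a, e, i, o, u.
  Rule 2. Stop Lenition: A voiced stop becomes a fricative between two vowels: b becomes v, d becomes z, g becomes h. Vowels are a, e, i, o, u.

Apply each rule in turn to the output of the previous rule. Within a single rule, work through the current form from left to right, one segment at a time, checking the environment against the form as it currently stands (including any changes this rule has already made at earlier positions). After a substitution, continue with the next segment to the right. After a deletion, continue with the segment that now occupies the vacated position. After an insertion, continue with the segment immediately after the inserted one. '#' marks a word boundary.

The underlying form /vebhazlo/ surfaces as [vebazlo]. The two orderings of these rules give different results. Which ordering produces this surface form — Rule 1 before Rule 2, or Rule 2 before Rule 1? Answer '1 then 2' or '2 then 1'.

2 then 1

Order 1 then 2:
  1 h-Deletion: [vebhazlo] → [vebazlo]
  2 Stop Lenition: [vebazlo] → [vevazlo]
  result: [vevazlo]
Order 2 then 1:
  2 Stop Lenition: no change — [vebhazlo]
  1 h-Deletion: [vebhazlo] → [vebazlo]
  result: [vebazlo]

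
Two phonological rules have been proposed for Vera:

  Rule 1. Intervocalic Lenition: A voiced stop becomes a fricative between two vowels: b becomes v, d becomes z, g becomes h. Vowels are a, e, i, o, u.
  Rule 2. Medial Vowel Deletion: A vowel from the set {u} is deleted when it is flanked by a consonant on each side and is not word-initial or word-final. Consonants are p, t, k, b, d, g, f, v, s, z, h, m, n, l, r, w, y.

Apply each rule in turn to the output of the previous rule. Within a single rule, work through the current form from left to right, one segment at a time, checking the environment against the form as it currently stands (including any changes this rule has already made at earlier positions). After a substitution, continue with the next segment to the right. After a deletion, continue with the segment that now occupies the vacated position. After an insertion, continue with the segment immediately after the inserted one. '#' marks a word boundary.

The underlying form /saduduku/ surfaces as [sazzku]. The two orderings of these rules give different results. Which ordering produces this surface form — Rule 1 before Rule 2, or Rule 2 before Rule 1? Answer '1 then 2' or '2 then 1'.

Order 1 then 2:
  1 Intervocalic Lenition: [saduduku] → [sazuzuku]
  2 Medial Vowel Deletion: [sazuzuku] → [sazzku]
  result: [sazzku]
Order 2 then 1:
  2 Medial Vowel Deletion: [saduduku] → [saddku]
  1 Intervocalic Lenition: no change — [saddku]
  result: [saddku]

1 then 2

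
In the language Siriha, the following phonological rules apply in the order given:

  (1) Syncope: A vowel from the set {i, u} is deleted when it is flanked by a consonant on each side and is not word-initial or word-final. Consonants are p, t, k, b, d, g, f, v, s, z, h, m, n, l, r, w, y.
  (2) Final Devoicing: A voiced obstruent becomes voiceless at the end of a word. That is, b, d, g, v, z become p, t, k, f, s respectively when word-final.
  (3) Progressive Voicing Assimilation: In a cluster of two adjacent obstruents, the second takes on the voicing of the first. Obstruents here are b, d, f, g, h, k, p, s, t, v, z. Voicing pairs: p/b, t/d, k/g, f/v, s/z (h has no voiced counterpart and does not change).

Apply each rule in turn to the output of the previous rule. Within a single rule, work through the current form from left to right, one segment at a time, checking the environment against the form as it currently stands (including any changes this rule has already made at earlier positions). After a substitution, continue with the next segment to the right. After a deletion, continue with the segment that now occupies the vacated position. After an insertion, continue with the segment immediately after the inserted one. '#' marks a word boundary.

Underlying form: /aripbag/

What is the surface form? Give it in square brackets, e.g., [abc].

(1) Syncope: [aripbag] → [arpbag]
(2) Final Devoicing: [arpbag] → [arpbak]
(3) Progressive Voicing Assimilation: [arpbak] → [arppak]

[arppak]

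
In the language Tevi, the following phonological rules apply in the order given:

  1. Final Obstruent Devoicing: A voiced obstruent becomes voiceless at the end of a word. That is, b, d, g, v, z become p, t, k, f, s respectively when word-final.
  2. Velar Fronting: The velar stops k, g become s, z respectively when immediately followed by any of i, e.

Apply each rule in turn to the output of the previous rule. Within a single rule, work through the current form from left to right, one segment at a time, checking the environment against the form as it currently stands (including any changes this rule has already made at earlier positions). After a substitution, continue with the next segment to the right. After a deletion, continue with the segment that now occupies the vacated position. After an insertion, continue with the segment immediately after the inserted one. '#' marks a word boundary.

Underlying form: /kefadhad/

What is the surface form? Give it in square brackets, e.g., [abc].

[sefadhat]

1 Final Obstruent Devoicing: [kefadhad] → [kefadhat]
2 Velar Fronting: [kefadhat] → [sefadhat]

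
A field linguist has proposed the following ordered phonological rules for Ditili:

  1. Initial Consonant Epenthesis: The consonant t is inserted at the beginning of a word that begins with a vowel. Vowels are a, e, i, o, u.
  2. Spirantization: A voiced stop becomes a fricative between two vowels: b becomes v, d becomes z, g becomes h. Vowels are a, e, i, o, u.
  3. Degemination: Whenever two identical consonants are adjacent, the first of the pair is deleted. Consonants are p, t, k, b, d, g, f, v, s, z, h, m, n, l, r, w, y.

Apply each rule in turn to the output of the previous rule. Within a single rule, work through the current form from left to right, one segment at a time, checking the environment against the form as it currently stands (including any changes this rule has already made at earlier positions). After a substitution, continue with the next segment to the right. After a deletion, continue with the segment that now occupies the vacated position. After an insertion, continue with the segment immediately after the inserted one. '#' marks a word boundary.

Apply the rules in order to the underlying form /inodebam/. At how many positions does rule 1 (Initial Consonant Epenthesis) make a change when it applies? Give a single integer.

1

1 Initial Consonant Epenthesis: [inodebam] → [tinodebam]
2 Spirantization: [tinodebam] → [tinozevam]
3 Degemination: no change — [tinozevam]
Rule 1 changed 1 position(s).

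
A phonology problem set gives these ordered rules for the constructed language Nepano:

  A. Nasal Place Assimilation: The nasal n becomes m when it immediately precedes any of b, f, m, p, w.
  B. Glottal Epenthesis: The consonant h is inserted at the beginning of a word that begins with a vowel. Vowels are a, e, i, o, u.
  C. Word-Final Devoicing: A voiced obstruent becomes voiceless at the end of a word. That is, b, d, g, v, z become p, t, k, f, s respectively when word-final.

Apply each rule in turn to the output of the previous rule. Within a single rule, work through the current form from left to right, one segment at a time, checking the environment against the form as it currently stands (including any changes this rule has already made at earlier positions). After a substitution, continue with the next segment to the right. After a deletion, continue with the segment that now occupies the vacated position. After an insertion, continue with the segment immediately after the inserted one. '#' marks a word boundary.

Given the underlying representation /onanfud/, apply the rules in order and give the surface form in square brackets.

[honamfut]

A Nasal Place Assimilation: [onanfud] → [onamfud]
B Glottal Epenthesis: [onamfud] → [honamfud]
C Word-Final Devoicing: [honamfud] → [honamfut]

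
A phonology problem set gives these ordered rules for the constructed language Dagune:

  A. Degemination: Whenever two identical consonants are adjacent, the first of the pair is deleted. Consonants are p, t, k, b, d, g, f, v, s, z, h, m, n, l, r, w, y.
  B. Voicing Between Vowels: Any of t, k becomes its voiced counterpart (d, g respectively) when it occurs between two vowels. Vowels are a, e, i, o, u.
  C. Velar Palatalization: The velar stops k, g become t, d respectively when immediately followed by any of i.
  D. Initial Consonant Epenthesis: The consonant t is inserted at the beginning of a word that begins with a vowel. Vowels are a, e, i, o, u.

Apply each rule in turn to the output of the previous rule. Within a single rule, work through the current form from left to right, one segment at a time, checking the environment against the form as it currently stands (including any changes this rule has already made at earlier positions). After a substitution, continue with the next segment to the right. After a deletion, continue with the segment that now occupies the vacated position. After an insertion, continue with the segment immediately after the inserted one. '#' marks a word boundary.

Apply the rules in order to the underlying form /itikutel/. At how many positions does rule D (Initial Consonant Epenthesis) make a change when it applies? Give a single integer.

A Degemination: no change — [itikutel]
B Voicing Between Vowels: [itikutel] → [idigudel]
C Velar Palatalization: no change — [idigudel]
D Initial Consonant Epenthesis: [idigudel] → [tidigudel]
Rule D changed 1 position(s).

1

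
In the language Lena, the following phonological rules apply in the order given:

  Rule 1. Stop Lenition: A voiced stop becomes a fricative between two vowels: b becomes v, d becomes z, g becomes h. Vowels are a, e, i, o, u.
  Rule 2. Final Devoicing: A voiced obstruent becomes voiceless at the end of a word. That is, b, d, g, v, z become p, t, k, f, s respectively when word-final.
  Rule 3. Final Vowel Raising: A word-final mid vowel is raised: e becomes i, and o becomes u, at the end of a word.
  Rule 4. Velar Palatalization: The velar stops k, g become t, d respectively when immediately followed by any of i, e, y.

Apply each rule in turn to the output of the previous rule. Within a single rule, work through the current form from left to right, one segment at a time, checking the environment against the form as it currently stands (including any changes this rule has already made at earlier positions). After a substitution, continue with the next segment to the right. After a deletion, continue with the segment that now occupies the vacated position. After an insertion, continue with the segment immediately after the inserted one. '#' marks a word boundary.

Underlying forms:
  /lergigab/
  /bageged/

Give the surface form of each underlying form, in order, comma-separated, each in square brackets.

/lergigab/:
  Rule 1 Stop Lenition: [lergigab] → [lergihab]
  Rule 2 Final Devoicing: [lergihab] → [lergihap]
  Rule 3 Final Vowel Raising: no change — [lergihap]
  Rule 4 Velar Palatalization: [lergihap] → [lerdihap]
/bageged/:
  Rule 1 Stop Lenition: [bageged] → [bahehed]
  Rule 2 Final Devoicing: [bahehed] → [bahehet]
  Rule 3 Final Vowel Raising: no change — [bahehet]
  Rule 4 Velar Palatalization: no change — [bahehet]

[lerdihap], [bahehet]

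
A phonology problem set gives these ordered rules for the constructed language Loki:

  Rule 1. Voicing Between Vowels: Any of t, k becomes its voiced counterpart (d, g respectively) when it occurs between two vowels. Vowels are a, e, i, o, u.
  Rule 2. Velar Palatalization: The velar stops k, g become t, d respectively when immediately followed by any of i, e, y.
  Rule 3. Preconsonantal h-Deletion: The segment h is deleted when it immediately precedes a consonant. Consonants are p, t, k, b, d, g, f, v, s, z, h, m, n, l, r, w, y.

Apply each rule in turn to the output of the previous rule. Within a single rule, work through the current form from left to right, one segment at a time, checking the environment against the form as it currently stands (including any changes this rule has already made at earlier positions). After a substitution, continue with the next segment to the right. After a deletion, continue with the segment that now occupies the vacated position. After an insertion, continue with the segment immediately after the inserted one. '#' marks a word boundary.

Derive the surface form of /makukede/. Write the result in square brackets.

Rule 1 Voicing Between Vowels: [makukede] → [magugede]
Rule 2 Velar Palatalization: [magugede] → [magudede]
Rule 3 Preconsonantal h-Deletion: no change — [magudede]

[magudede]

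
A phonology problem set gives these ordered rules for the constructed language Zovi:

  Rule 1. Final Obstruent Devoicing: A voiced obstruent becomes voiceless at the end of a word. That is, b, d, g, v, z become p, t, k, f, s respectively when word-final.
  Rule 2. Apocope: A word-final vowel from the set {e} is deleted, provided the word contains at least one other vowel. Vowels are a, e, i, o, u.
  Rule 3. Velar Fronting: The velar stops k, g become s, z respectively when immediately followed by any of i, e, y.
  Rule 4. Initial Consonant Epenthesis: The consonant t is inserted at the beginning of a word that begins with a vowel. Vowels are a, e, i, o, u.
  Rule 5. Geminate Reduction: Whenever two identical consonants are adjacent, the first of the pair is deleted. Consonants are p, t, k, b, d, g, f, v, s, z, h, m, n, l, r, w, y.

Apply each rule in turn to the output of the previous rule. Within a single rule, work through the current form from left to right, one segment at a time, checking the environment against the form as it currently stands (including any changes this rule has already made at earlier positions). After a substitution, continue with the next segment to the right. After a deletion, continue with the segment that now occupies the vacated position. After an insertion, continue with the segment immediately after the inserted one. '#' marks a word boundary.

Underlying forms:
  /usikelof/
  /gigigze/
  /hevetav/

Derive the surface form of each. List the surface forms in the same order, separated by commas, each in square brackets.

[tusiselof], [zizigz], [hevetaf]

/usikelof/:
  Rule 1 Final Obstruent Devoicing: no change — [usikelof]
  Rule 2 Apocope: no change — [usikelof]
  Rule 3 Velar Fronting: [usikelof] → [usiselof]
  Rule 4 Initial Consonant Epenthesis: [usiselof] → [tusiselof]
  Rule 5 Geminate Reduction: no change — [tusiselof]
/gigigze/:
  Rule 1 Final Obstruent Devoicing: no change — [gigigze]
  Rule 2 Apocope: [gigigze] → [gigigz]
  Rule 3 Velar Fronting: [gigigz] → [zizigz]
  Rule 4 Initial Consonant Epenthesis: no change — [zizigz]
  Rule 5 Geminate Reduction: no change — [zizigz]
/hevetav/:
  Rule 1 Final Obstruent Devoicing: [hevetav] → [hevetaf]
  Rule 2 Apocope: no change — [hevetaf]
  Rule 3 Velar Fronting: no change — [hevetaf]
  Rule 4 Initial Consonant Epenthesis: no change — [hevetaf]
  Rule 5 Geminate Reduction: no change — [hevetaf]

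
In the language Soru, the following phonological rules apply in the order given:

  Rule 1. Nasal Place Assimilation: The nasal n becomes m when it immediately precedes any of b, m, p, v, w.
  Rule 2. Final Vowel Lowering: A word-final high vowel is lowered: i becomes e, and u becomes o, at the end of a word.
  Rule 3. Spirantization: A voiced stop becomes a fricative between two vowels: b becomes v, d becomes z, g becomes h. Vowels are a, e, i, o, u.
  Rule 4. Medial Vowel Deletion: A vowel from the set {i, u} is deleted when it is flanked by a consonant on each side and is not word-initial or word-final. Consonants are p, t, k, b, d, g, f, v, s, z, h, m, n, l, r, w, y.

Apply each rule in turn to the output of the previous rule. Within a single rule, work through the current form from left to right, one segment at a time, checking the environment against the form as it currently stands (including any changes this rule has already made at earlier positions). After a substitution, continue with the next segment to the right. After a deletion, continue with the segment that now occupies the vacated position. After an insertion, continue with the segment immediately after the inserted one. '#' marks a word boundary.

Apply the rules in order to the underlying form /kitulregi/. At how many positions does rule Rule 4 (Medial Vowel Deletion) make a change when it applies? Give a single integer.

Rule 1 Nasal Place Assimilation: no change — [kitulregi]
Rule 2 Final Vowel Lowering: [kitulregi] → [kitulrege]
Rule 3 Spirantization: [kitulrege] → [kitulrehe]
Rule 4 Medial Vowel Deletion: [kitulrehe] → [ktlrehe]
Rule Rule 4 changed 2 position(s).

2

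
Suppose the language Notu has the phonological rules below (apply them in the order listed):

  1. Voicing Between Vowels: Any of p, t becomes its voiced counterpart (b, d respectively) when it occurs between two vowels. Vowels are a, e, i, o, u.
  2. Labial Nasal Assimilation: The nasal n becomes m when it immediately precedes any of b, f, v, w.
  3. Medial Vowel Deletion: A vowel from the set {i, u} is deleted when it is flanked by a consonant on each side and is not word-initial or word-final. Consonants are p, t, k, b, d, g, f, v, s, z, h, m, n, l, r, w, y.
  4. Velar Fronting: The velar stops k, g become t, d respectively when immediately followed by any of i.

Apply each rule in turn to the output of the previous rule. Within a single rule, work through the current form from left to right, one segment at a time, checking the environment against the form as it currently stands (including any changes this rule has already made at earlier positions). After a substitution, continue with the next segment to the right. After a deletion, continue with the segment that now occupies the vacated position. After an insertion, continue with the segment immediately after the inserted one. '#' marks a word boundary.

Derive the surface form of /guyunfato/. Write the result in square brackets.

[gymfado]

1 Voicing Between Vowels: [guyunfato] → [guyunfado]
2 Labial Nasal Assimilation: [guyunfado] → [guyumfado]
3 Medial Vowel Deletion: [guyumfado] → [gymfado]
4 Velar Fronting: no change — [gymfado]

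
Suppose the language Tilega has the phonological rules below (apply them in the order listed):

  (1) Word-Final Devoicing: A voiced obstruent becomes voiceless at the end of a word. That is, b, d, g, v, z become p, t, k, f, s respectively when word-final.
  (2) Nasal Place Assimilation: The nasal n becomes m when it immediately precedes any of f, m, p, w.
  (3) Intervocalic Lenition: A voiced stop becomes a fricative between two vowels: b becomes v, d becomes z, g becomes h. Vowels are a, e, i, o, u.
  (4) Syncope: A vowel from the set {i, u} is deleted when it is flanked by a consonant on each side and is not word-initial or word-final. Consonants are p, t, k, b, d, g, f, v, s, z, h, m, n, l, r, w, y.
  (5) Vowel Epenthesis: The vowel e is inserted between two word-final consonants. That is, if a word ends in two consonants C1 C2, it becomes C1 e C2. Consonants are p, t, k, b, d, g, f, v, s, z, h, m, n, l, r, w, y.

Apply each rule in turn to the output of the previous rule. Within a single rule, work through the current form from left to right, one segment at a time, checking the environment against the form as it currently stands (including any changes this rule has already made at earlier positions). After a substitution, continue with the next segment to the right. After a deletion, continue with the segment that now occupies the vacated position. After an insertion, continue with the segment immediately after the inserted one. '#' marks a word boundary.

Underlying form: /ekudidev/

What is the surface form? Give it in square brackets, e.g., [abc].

[ekzzef]

(1) Word-Final Devoicing: [ekudidev] → [ekudidef]
(2) Nasal Place Assimilation: no change — [ekudidef]
(3) Intervocalic Lenition: [ekudidef] → [ekuzizef]
(4) Syncope: [ekuzizef] → [ekzzef]
(5) Vowel Epenthesis: no change — [ekzzef]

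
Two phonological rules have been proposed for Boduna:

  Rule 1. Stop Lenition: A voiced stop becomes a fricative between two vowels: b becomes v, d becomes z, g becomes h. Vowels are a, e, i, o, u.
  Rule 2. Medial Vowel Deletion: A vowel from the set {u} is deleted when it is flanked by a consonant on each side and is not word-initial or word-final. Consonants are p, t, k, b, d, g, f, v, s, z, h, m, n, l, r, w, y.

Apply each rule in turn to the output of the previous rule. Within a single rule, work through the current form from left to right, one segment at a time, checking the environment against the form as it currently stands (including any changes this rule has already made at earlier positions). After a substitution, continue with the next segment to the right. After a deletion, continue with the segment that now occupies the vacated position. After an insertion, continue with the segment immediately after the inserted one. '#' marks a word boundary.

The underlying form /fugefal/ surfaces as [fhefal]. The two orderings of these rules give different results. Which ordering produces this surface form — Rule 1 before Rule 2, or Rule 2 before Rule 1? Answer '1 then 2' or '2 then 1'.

Order 1 then 2:
  1 Stop Lenition: [fugefal] → [fuhefal]
  2 Medial Vowel Deletion: [fuhefal] → [fhefal]
  result: [fhefal]
Order 2 then 1:
  2 Medial Vowel Deletion: [fugefal] → [fgefal]
  1 Stop Lenition: no change — [fgefal]
  result: [fgefal]

1 then 2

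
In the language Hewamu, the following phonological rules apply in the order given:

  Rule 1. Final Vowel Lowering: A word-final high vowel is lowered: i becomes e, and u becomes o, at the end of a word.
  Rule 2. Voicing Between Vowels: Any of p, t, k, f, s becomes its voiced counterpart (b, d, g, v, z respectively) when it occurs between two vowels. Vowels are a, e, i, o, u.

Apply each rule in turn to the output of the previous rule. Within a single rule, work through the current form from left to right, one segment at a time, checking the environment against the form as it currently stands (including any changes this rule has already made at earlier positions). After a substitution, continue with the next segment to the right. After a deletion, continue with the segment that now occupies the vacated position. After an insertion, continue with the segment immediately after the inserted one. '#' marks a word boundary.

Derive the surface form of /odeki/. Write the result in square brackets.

[odege]

Rule 1 Final Vowel Lowering: [odeki] → [odeke]
Rule 2 Voicing Between Vowels: [odeke] → [odege]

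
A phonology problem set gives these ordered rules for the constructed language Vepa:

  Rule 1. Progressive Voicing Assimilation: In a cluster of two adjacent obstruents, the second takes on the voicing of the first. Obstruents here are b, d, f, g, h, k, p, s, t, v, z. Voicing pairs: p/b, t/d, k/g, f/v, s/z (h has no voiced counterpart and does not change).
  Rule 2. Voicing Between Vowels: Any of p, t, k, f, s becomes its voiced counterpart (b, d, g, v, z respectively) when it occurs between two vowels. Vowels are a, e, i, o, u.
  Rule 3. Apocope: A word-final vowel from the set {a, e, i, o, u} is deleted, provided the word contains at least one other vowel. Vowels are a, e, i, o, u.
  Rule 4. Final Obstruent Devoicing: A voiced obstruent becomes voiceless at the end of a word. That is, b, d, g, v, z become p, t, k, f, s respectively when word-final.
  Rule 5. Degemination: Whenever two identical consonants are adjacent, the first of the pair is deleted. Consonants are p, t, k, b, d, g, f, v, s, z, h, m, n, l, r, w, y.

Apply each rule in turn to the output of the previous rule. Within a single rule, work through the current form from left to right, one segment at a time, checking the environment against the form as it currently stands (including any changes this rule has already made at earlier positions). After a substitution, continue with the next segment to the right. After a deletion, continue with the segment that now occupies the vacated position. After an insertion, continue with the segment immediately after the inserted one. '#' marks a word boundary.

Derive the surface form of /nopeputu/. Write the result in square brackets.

Rule 1 Progressive Voicing Assimilation: no change — [nopeputu]
Rule 2 Voicing Between Vowels: [nopeputu] → [nobebudu]
Rule 3 Apocope: [nobebudu] → [nobebud]
Rule 4 Final Obstruent Devoicing: [nobebud] → [nobebut]
Rule 5 Degemination: no change — [nobebut]

[nobebut]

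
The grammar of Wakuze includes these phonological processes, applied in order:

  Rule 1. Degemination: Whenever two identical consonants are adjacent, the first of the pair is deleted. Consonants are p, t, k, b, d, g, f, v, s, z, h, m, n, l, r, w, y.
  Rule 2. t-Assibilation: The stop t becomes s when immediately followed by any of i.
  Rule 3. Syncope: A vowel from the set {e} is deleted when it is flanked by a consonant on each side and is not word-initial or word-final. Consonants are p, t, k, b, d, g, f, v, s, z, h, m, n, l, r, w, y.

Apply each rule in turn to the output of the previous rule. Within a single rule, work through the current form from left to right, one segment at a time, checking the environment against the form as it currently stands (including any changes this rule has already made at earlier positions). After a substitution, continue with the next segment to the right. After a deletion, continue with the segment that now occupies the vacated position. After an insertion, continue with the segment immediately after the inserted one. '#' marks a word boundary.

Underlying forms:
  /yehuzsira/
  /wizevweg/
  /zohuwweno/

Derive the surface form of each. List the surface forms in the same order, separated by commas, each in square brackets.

[yhuzsira], [wizvwg], [zohuwno]

/yehuzsira/:
  Rule 1 Degemination: no change — [yehuzsira]
  Rule 2 t-Assibilation: no change — [yehuzsira]
  Rule 3 Syncope: [yehuzsira] → [yhuzsira]
/wizevweg/:
  Rule 1 Degemination: no change — [wizevweg]
  Rule 2 t-Assibilation: no change — [wizevweg]
  Rule 3 Syncope: [wizevweg] → [wizvwg]
/zohuwweno/:
  Rule 1 Degemination: [zohuwweno] → [zohuweno]
  Rule 2 t-Assibilation: no change — [zohuweno]
  Rule 3 Syncope: [zohuweno] → [zohuwno]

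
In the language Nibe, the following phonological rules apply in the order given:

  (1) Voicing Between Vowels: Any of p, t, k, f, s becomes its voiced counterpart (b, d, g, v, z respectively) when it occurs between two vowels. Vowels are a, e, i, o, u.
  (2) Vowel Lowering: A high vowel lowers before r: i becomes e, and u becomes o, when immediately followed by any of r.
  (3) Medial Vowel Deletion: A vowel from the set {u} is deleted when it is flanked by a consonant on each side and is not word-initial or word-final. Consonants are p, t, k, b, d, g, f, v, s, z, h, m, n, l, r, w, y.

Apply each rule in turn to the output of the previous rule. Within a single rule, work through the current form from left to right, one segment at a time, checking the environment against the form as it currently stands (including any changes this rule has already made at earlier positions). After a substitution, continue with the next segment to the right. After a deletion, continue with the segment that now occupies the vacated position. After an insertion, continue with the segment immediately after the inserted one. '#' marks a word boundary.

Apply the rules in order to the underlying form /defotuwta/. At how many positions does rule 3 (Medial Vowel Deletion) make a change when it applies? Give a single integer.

1

(1) Voicing Between Vowels: [defotuwta] → [devoduwta]
(2) Vowel Lowering: no change — [devoduwta]
(3) Medial Vowel Deletion: [devoduwta] → [devodwta]
Rule 3 changed 1 position(s).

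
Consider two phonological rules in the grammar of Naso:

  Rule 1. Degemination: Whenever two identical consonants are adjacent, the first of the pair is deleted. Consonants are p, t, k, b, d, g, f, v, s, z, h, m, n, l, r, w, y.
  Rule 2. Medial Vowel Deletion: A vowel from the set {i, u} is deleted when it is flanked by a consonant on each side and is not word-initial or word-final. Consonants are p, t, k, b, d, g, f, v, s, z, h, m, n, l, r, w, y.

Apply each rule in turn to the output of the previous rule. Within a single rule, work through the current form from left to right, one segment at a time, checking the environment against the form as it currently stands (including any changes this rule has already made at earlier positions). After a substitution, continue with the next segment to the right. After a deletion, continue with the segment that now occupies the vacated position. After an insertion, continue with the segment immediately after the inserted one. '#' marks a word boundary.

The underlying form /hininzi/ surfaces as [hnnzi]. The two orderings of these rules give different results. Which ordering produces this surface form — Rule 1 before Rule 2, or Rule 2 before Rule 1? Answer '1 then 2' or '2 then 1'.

Order 1 then 2:
  1 Degemination: no change — [hininzi]
  2 Medial Vowel Deletion: [hininzi] → [hnnzi]
  result: [hnnzi]
Order 2 then 1:
  2 Medial Vowel Deletion: [hininzi] → [hnnzi]
  1 Degemination: [hnnzi] → [hnzi]
  result: [hnzi]

1 then 2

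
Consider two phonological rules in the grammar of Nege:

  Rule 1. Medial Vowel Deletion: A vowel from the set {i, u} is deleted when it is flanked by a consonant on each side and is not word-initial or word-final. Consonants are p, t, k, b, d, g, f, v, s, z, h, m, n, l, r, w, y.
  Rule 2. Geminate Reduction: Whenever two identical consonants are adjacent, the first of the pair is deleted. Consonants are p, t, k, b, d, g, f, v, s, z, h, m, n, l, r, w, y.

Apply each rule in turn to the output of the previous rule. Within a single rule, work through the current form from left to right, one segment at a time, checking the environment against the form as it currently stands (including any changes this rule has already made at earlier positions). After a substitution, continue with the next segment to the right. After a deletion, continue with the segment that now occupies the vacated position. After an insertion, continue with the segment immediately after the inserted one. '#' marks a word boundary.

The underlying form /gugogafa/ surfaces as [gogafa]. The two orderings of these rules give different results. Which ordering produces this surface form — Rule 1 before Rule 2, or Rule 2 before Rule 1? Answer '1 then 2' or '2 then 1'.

Order 1 then 2:
  1 Medial Vowel Deletion: [gugogafa] → [ggogafa]
  2 Geminate Reduction: [ggogafa] → [gogafa]
  result: [gogafa]
Order 2 then 1:
  2 Geminate Reduction: no change — [gugogafa]
  1 Medial Vowel Deletion: [gugogafa] → [ggogafa]
  result: [ggogafa]

1 then 2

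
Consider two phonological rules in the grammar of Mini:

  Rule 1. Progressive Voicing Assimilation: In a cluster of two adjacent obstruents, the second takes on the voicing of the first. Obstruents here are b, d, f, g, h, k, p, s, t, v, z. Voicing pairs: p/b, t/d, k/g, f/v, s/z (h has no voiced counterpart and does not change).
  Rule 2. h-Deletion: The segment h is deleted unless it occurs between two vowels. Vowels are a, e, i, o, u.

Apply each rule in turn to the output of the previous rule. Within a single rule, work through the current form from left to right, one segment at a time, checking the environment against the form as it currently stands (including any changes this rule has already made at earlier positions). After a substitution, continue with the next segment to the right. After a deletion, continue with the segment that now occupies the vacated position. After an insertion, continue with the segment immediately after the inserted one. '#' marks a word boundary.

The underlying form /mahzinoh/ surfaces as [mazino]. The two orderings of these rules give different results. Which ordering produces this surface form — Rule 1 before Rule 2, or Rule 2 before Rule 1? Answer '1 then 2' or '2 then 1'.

2 then 1

Order 1 then 2:
  1 Progressive Voicing Assimilation: [mahzinoh] → [mahsinoh]
  2 h-Deletion: [mahsinoh] → [masino]
  result: [masino]
Order 2 then 1:
  2 h-Deletion: [mahzinoh] → [mazino]
  1 Progressive Voicing Assimilation: no change — [mazino]
  result: [mazino]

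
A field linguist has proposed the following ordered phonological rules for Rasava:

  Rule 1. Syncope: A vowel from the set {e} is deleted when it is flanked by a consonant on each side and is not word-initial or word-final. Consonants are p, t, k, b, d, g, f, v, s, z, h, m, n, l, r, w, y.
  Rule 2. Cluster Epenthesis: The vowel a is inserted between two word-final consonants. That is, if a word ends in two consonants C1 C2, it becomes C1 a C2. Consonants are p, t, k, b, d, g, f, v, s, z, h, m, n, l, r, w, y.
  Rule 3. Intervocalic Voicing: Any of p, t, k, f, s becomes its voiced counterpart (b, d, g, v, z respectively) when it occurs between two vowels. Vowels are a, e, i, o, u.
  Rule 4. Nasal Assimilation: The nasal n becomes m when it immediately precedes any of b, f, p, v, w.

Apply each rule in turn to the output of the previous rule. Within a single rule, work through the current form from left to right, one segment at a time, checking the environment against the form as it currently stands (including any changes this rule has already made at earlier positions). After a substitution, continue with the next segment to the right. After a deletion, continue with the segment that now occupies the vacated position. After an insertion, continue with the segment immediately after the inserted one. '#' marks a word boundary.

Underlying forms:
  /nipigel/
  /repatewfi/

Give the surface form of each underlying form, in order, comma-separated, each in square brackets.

[nibigal], [rpatwfi]

/nipigel/:
  Rule 1 Syncope: [nipigel] → [nipigl]
  Rule 2 Cluster Epenthesis: [nipigl] → [nipigal]
  Rule 3 Intervocalic Voicing: [nipigal] → [nibigal]
  Rule 4 Nasal Assimilation: no change — [nibigal]
/repatewfi/:
  Rule 1 Syncope: [repatewfi] → [rpatwfi]
  Rule 2 Cluster Epenthesis: no change — [rpatwfi]
  Rule 3 Intervocalic Voicing: no change — [rpatwfi]
  Rule 4 Nasal Assimilation: no change — [rpatwfi]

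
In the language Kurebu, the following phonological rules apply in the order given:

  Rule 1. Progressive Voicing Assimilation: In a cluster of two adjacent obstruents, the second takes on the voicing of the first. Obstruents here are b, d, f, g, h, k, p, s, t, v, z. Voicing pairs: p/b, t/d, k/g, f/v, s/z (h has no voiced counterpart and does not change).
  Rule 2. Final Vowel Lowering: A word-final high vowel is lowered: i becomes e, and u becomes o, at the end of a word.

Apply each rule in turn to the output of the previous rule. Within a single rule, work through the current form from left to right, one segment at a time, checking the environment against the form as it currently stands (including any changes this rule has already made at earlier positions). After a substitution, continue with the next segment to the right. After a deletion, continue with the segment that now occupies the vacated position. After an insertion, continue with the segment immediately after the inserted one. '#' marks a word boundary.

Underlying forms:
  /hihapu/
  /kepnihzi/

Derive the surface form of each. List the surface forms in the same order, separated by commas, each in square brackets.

/hihapu/:
  Rule 1 Progressive Voicing Assimilation: no change — [hihapu]
  Rule 2 Final Vowel Lowering: [hihapu] → [hihapo]
/kepnihzi/:
  Rule 1 Progressive Voicing Assimilation: [kepnihzi] → [kepnihsi]
  Rule 2 Final Vowel Lowering: [kepnihsi] → [kepnihse]

[hihapo], [kepnihse]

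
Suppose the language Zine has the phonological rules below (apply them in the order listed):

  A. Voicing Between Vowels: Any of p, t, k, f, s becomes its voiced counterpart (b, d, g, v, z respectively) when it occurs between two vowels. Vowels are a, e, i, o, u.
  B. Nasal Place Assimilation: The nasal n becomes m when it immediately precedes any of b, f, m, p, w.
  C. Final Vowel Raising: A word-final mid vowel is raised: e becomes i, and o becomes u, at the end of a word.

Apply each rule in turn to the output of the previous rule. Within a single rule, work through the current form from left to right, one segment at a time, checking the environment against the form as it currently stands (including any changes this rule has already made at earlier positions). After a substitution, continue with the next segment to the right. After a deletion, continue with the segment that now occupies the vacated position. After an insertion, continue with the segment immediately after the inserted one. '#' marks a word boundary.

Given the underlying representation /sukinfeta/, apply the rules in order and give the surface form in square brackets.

[sugimfeda]

A Voicing Between Vowels: [sukinfeta] → [suginfeda]
B Nasal Place Assimilation: [suginfeda] → [sugimfeda]
C Final Vowel Raising: no change — [sugimfeda]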